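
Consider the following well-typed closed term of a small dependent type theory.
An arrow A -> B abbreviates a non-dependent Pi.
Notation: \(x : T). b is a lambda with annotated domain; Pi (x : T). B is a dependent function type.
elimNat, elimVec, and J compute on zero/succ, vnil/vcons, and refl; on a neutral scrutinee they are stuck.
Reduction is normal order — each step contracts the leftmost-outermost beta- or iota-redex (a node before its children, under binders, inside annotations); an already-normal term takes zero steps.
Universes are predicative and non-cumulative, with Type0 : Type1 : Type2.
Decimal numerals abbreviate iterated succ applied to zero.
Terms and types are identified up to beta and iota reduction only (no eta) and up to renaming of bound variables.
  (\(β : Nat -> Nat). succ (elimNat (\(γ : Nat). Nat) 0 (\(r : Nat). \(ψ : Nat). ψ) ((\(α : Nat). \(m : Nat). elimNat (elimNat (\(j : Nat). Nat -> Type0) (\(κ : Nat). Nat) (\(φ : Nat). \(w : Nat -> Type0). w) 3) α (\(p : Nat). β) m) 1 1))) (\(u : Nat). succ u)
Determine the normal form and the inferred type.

resulting normal form:
  1
the term's type:
  Nat
observation: reduction starts at a beta-redex, and 14 normal-order steps reach the normal form.


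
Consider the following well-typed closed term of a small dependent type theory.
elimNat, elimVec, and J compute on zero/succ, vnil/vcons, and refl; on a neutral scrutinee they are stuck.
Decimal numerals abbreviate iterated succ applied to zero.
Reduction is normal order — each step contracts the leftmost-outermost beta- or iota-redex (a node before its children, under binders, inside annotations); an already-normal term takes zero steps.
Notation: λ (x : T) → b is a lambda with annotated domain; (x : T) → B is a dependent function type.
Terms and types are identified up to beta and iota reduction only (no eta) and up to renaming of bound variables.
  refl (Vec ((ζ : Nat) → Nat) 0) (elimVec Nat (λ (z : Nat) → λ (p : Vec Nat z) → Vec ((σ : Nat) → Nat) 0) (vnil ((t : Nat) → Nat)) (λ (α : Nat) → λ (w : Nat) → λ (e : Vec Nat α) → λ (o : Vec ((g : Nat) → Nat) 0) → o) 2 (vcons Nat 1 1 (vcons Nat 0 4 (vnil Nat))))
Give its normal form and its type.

reduced normal form:
  refl (Vec ((ζ : Nat) → Nat) 0) (vnil ((z : Nat) → Nat))
inferred type:
  Eq (Vec ((ζ : Nat) → Nat) 0) (vnil ((z : Nat) → Nat)) (vnil ((p : Nat) → Nat))
observation: the term reaches its normal form after 11 normal-order steps.


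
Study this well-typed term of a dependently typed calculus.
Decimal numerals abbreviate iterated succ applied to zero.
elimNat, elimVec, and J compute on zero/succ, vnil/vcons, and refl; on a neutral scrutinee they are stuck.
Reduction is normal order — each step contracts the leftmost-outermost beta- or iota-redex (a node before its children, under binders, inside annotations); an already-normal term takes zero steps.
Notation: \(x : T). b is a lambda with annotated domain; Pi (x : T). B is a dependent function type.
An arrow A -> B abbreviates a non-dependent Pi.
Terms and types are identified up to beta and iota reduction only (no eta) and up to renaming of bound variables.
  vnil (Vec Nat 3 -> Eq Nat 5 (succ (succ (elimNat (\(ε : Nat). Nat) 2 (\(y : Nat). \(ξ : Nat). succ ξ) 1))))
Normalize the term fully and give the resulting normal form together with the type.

resulting normal form:
  vnil (Vec Nat 3 -> Eq Nat 5 5)
the term's type:
  Vec (Vec Nat 3 -> Eq Nat 5 5) 0


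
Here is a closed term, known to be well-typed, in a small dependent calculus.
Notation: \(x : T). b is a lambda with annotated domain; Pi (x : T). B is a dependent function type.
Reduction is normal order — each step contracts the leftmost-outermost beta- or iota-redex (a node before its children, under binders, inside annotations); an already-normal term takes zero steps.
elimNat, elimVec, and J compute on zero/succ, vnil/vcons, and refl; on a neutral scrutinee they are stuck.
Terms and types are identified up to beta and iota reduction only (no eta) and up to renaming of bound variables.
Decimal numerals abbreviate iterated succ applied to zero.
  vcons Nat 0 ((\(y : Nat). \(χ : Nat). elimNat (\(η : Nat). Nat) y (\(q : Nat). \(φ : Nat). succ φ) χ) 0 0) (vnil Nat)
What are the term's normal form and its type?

reduced normal form:
  vcons Nat 0 0 (vnil Nat)
type:
  Vec Nat 1


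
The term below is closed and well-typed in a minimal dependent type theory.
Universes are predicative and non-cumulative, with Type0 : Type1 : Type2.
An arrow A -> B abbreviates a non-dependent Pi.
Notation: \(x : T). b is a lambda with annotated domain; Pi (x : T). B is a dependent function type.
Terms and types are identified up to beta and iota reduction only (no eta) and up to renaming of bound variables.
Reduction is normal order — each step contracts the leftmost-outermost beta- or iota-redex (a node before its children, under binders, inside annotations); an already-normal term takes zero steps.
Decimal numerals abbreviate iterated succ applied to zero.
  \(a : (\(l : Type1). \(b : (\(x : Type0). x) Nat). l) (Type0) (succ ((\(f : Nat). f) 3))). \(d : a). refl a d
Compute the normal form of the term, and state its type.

reduced normal form:
  \(a : Type0). \(l : a). refl a l
type:
  Pi (a : Type0). Pi (l : a). Eq a l l
observation: the first redex contracted is a beta-redex; the normal form is reached in 2 normal-order steps.


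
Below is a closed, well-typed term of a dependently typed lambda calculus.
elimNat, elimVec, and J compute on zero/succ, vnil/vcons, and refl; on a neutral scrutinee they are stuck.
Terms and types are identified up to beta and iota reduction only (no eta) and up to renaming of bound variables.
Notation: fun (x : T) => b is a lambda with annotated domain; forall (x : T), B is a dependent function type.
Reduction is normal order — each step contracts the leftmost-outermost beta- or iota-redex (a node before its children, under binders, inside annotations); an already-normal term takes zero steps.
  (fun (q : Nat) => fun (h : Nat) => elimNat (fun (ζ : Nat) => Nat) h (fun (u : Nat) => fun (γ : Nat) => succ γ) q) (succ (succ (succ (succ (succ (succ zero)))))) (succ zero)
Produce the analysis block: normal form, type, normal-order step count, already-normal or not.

normal form:
  succ (succ (succ (succ (succ (succ (succ zero))))))
type:
  Nat
steps to reach normal form (normal order): 21
started in normal form: no
first redex: a beta-redex


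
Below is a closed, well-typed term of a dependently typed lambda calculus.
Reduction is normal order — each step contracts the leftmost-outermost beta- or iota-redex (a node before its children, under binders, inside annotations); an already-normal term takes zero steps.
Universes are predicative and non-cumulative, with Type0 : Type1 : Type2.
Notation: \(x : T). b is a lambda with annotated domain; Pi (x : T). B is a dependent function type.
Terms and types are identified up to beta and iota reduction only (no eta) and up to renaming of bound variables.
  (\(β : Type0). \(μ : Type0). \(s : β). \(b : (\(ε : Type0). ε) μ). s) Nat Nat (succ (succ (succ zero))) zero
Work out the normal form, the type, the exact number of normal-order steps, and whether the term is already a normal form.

normal form:
  succ (succ (succ zero))
the term's type:
  Nat
reduction steps (normal order): 4
term was already normal: no
first contracted redex: a beta-redex


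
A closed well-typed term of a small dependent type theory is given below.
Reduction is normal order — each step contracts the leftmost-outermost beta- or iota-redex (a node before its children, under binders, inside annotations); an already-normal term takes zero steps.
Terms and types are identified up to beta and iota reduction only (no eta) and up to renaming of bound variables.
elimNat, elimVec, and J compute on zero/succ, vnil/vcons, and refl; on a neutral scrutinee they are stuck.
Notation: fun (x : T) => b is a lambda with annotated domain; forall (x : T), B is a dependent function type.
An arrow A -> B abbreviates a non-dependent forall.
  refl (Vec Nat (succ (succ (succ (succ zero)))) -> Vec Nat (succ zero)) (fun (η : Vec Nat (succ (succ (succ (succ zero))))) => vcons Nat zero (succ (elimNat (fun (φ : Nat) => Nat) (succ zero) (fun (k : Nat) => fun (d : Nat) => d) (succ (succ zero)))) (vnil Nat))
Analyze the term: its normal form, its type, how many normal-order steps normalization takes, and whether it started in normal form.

reduced normal form:
  refl (Vec Nat (succ (succ (succ (succ zero)))) -> Vec Nat (succ zero)) (fun (η : Vec Nat (succ (succ (succ (succ zero))))) => vcons Nat zero (succ (succ zero)) (vnil Nat))
type:
  Eq (Vec Nat (succ (succ (succ (succ zero)))) -> Vec Nat (succ zero)) (fun (η : Vec Nat (succ (succ (succ (succ zero))))) => vcons Nat zero (succ (succ zero)) (vnil Nat)) (fun (φ : Vec Nat (succ (succ (succ (succ zero))))) => vcons Nat zero (succ (succ zero)) (vnil Nat))
steps to reach normal form (normal order): 7
already normal: no
first redex: an elimNat iota-redex


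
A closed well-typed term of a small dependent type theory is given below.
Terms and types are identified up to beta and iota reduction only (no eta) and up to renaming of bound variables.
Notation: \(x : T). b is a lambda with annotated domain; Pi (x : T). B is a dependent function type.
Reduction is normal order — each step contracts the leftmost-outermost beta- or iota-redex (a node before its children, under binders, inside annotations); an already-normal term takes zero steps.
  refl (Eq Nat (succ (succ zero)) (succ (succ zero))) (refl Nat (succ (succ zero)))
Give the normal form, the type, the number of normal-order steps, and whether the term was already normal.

reduced normal form:
  refl (Eq Nat (succ (succ zero)) (succ (succ zero))) (refl Nat (succ (succ zero)))
type:
  Eq (Eq Nat (succ (succ zero)) (succ (succ zero))) (refl Nat (succ (succ zero))) (refl Nat (succ (succ zero)))
reduction steps (normal order): 0
already normal: yes


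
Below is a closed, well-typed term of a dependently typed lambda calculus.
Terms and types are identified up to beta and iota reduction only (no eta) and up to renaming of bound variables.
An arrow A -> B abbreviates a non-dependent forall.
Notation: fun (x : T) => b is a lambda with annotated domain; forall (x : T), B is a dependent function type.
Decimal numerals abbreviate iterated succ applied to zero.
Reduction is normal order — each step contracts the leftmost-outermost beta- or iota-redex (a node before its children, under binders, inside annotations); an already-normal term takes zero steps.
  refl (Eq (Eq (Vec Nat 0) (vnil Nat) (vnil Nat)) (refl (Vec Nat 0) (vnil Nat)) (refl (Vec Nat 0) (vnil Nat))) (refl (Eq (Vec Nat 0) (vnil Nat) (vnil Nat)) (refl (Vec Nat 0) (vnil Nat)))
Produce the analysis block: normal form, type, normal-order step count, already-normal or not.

resulting normal form:
  refl (Eq (Eq (Vec Nat 0) (vnil Nat) (vnil Nat)) (refl (Vec Nat 0) (vnil Nat)) (refl (Vec Nat 0) (vnil Nat))) (refl (Eq (Vec Nat 0) (vnil Nat) (vnil Nat)) (refl (Vec Nat 0) (vnil Nat)))
inferred type:
  Eq (Eq (Eq (Vec Nat 0) (vnil Nat) (vnil Nat)) (refl (Vec Nat 0) (vnil Nat)) (refl (Vec Nat 0) (vnil Nat))) (refl (Eq (Vec Nat 0) (vnil Nat) (vnil Nat)) (refl (Vec Nat 0) (vnil Nat))) (refl (Eq (Vec Nat 0) (vnil Nat) (vnil Nat)) (refl (Vec Nat 0) (vnil Nat)))
normal-order step count: 0
term was already normal: yes


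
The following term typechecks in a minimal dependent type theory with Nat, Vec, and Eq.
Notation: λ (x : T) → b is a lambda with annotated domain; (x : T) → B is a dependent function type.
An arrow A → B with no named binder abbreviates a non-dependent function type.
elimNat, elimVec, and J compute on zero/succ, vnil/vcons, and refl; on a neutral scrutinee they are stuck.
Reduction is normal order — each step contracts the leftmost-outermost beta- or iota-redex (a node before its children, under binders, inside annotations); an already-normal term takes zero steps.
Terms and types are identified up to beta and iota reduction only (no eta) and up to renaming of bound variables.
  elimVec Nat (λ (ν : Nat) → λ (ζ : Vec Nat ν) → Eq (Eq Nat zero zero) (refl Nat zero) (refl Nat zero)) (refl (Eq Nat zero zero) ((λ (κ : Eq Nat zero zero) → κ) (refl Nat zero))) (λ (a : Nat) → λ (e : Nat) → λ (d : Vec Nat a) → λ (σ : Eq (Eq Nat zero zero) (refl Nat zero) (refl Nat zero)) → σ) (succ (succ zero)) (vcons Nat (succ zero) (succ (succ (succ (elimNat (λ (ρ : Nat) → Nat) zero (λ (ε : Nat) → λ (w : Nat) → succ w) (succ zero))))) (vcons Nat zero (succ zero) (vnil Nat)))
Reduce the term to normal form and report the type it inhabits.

normal form:
  refl (Eq Nat zero zero) (refl Nat zero)
type:
  Eq (Eq Nat zero zero) (refl Nat zero) (refl Nat zero)


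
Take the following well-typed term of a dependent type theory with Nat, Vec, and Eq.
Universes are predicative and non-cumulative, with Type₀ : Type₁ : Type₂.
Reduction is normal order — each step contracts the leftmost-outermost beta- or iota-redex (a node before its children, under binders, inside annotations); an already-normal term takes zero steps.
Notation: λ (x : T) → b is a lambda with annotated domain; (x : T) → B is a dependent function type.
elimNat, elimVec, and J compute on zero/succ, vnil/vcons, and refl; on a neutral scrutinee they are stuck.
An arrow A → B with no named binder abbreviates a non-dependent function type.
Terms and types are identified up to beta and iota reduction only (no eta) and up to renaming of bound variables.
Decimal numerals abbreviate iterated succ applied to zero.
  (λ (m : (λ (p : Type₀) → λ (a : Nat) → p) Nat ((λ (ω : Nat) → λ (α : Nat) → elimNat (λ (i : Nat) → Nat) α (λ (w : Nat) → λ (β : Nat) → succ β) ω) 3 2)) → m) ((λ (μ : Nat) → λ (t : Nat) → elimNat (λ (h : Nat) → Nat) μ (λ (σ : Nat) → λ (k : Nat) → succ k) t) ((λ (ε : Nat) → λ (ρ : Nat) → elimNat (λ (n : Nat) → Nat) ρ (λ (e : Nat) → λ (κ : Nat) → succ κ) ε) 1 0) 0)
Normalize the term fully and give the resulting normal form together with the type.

resulting normal form:
  1
inferred type:
  Nat
observation: the term reaches its normal form after 10 normal-order steps.


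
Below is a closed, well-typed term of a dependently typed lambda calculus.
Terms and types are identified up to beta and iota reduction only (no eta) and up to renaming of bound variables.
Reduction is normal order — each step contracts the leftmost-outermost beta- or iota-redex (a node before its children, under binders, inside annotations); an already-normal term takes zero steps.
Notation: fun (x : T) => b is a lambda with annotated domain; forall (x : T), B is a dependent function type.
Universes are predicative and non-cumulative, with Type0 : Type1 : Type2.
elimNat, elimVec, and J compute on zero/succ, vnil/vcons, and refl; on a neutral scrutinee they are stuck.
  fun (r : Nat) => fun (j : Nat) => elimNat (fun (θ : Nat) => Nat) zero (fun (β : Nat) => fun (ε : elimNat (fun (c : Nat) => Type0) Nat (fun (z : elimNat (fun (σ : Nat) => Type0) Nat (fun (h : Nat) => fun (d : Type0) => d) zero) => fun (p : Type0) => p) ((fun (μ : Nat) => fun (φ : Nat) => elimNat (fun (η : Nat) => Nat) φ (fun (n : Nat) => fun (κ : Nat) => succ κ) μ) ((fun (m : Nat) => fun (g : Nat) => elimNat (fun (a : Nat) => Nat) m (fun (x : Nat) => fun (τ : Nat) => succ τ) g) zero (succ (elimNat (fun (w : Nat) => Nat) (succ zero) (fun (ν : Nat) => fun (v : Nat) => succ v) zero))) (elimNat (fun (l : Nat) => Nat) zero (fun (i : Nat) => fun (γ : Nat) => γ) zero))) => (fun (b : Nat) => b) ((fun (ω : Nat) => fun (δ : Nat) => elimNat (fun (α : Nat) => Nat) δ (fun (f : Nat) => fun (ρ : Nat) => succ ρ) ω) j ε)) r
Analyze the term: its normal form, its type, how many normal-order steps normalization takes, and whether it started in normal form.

reduced normal form:
  fun (r : Nat) => fun (j : Nat) => elimNat (fun (θ : Nat) => Nat) zero (fun (β : Nat) => fun (ε : Nat) => elimNat (fun (c : Nat) => Nat) ε (fun (z : Nat) => fun (σ : Nat) => succ σ) j) r
inferred type:
  forall (r : Nat), forall (j : Nat), Nat
steps to reach normal form (normal order): 31
term was already normal: no
first contracted redex: an elimNat iota-redex


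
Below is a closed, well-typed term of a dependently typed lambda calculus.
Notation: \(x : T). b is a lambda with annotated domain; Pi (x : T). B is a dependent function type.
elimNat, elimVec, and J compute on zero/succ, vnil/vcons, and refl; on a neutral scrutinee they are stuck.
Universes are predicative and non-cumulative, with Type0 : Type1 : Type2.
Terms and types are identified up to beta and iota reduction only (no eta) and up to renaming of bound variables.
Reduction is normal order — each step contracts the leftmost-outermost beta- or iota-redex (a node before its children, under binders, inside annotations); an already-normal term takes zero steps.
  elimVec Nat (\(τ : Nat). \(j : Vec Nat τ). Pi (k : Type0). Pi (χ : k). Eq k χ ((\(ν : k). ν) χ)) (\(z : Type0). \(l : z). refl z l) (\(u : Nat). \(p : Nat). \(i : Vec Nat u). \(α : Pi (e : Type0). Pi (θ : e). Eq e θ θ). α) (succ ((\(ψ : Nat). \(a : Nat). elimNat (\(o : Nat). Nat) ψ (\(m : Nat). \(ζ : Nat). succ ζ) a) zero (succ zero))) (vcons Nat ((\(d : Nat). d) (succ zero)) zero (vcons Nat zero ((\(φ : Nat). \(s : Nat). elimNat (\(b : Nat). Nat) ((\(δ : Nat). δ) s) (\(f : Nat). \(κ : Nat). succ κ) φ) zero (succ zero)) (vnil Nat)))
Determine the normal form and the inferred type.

reduced normal form:
  \(τ : Type0). \(j : τ). refl τ j
the term's type:
  Pi (τ : Type0). Pi (j : τ). Eq τ j j
observation: the term reaches its normal form after 11 normal-order steps.


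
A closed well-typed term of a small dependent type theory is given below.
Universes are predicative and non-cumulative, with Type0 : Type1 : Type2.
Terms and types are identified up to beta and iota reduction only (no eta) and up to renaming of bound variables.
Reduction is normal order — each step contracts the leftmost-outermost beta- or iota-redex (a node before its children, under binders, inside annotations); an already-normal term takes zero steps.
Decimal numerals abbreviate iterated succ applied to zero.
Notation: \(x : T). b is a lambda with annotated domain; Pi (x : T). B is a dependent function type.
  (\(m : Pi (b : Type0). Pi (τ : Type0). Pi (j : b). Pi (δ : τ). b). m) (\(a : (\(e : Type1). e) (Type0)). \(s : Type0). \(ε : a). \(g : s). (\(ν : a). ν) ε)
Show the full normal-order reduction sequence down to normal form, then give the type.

reduction (normal order):
  (\(m : Pi (b : Type0). Pi (τ : Type0). Pi (j : b). Pi (δ : τ). b). m) (\(a : (\(e : Type1). e) (Type0)). \(s : Type0). \(ε : a). \(g : s). (\(ν : a). ν) ε)
  ~> \(m : (\(b : Type1). b) (Type0)). \(τ : Type0). \(j : m). \(δ : τ). (\(a : m). a) j
  ~> \(m : Type0). \(b : Type0). \(τ : m). \(j : b). (\(δ : m). δ) τ
  ~> \(m : Type0). \(b : Type0). \(τ : m). \(j : b). τ
inferred type:
  Pi (m : Type0). Pi (b : Type0). Pi (τ : m). Pi (j : b). m


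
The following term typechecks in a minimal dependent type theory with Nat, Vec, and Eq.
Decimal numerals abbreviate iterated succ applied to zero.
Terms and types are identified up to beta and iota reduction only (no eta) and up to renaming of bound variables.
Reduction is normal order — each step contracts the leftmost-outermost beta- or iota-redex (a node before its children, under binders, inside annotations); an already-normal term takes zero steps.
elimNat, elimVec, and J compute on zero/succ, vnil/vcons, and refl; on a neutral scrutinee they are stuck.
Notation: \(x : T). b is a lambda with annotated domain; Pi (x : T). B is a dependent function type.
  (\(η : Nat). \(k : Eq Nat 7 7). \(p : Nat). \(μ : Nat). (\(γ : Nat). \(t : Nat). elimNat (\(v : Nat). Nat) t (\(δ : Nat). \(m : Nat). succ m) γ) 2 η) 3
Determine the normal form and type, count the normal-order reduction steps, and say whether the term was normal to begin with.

normal form:
  \(η : Eq Nat 7 7). \(k : Nat). \(p : Nat). 5
the term's type:
  Pi (η : Eq Nat 7 7). Pi (k : Nat). Pi (p : Nat). Nat
steps to reach normal form (normal order): 10
started in normal form: no
first contracted redex: a beta-redex


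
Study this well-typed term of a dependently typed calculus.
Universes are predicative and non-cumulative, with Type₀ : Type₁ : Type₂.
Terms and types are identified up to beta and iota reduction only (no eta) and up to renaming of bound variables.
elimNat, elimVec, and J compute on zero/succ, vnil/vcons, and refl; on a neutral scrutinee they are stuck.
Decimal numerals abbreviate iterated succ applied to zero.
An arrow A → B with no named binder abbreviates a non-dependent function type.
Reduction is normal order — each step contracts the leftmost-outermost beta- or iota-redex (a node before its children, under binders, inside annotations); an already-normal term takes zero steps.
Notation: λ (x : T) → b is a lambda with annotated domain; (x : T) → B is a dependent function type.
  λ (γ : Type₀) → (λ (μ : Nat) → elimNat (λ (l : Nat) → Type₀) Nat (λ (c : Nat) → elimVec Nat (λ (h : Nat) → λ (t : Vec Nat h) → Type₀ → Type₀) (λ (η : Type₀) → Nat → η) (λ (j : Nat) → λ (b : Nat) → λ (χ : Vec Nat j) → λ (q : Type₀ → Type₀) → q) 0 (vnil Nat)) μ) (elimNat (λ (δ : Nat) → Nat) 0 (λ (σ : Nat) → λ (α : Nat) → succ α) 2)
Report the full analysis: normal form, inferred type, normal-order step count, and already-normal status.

resulting normal form:
  λ (γ : Type₀) → Nat → Nat → Nat
the term's type:
  Type₀ → Type₀
reduction steps (normal order): 16
term was already normal: no
first contracted redex: a beta-redex


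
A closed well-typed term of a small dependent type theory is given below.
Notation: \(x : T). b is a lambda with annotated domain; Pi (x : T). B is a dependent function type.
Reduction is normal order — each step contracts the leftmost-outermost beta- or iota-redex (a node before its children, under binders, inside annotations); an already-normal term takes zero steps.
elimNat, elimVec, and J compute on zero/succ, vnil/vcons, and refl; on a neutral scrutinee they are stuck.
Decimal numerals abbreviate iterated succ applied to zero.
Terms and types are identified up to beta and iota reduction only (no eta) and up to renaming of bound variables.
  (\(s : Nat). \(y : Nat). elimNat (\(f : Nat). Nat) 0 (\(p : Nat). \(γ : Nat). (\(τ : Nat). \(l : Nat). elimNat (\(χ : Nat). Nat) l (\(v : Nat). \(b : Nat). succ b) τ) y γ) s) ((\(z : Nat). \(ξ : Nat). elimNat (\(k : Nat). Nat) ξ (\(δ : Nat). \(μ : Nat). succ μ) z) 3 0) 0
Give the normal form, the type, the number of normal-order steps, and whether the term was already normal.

reduced normal form:
  0
the term's type:
  Nat
reduction steps (normal order): 27
term was already normal: no
first redex: a beta-redex


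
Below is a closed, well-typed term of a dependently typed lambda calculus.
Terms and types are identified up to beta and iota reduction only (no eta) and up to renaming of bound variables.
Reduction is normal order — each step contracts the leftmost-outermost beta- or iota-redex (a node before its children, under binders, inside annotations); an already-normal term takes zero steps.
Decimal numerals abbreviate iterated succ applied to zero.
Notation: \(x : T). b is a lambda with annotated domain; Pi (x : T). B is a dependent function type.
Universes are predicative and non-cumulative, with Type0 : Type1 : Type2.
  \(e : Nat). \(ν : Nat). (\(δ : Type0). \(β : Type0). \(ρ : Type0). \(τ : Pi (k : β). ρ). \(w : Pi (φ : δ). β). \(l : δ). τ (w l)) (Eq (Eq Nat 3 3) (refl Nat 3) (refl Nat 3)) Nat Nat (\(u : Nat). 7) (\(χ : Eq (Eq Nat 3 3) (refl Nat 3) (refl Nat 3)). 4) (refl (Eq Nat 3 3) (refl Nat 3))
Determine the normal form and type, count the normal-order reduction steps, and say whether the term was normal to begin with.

resulting normal form:
  \(e : Nat). \(ν : Nat). 7
inferred type:
  Pi (e : Nat). Pi (ν : Nat). Nat
steps to reach normal form (normal order): 7
already normal: no
first redex: a beta-redex


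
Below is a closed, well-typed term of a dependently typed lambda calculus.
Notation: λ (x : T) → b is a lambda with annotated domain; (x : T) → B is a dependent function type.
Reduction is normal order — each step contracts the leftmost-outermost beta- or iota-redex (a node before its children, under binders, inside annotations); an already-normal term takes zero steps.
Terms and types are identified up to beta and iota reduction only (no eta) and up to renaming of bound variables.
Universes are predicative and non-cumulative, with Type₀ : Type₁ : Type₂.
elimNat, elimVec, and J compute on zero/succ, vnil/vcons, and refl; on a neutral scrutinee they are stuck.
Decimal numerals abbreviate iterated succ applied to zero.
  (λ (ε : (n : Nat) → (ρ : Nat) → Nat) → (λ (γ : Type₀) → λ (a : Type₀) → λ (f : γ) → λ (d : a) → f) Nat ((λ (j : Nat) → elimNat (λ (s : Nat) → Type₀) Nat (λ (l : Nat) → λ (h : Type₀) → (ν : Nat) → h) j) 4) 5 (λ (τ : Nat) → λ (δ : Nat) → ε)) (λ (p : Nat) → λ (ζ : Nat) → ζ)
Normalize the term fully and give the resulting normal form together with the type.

resulting normal form:
  5
type:
  Nat


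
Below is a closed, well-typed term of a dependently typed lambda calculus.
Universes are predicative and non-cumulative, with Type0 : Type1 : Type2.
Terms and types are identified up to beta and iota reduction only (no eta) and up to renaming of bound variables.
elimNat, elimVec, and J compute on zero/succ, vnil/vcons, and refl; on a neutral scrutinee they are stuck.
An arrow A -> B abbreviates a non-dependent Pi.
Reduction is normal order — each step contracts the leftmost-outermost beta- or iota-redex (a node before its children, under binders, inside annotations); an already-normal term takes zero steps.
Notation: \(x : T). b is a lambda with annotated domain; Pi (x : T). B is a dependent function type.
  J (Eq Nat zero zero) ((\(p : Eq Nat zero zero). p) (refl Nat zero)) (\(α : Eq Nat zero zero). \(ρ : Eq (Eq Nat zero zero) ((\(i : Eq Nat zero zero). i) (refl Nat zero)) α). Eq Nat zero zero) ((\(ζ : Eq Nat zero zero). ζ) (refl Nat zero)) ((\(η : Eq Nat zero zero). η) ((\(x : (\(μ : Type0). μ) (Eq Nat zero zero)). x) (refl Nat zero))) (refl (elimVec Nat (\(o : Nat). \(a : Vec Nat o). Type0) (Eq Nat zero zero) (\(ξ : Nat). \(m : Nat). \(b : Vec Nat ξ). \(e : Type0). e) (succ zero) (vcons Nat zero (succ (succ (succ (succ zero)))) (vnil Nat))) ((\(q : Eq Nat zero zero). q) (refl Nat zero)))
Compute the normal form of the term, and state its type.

reduced normal form:
  refl Nat zero
type:
  Eq Nat zero zero
observation: the first redex contracted is a J iota-redex; the normal form is reached in 2 normal-order steps.


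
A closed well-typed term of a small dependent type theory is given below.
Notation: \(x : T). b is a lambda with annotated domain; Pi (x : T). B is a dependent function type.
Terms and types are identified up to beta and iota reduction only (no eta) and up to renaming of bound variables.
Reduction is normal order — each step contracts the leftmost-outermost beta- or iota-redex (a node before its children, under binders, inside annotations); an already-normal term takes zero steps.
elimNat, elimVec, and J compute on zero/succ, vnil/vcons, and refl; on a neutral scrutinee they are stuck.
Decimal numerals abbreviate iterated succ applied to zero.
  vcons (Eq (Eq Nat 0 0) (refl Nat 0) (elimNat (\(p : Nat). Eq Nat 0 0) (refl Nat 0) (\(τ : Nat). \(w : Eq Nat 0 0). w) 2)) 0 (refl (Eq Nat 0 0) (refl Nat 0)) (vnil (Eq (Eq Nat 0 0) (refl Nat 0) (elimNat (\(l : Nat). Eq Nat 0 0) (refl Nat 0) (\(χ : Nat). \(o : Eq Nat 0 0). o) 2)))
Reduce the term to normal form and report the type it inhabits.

resulting normal form:
  vcons (Eq (Eq Nat 0 0) (refl Nat 0) (refl Nat 0)) 0 (refl (Eq Nat 0 0) (refl Nat 0)) (vnil (Eq (Eq Nat 0 0) (refl Nat 0) (refl Nat 0)))
inferred type:
  Vec (Eq (Eq Nat 0 0) (refl Nat 0) (refl Nat 0)) 1


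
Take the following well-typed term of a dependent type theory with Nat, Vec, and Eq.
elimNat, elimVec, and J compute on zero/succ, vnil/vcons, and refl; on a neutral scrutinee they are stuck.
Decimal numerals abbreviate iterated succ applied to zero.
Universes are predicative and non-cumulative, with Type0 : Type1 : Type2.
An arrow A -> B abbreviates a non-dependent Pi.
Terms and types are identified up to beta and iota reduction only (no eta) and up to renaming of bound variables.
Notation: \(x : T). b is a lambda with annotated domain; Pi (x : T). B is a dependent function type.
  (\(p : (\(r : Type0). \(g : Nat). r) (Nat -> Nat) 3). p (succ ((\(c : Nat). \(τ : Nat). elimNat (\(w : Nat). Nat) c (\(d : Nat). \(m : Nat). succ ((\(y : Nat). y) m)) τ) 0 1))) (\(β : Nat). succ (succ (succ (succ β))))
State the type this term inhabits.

type:
  Nat


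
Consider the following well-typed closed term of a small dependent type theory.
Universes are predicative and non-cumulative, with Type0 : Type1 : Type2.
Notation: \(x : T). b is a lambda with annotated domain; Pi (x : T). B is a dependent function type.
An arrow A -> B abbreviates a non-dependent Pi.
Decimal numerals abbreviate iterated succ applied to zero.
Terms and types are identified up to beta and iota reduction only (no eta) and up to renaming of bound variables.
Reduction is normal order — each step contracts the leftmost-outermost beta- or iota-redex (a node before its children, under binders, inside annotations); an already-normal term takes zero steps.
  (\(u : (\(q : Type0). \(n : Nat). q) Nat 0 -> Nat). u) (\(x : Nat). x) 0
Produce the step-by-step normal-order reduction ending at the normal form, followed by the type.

reduction (normal order):
  (\(u : (\(q : Type0). \(n : Nat). q) Nat 0 -> Nat). u) (\(x : Nat). x) 0
  ~> (\(u : Nat). u) 0
  ~> 0
type:
  Nat


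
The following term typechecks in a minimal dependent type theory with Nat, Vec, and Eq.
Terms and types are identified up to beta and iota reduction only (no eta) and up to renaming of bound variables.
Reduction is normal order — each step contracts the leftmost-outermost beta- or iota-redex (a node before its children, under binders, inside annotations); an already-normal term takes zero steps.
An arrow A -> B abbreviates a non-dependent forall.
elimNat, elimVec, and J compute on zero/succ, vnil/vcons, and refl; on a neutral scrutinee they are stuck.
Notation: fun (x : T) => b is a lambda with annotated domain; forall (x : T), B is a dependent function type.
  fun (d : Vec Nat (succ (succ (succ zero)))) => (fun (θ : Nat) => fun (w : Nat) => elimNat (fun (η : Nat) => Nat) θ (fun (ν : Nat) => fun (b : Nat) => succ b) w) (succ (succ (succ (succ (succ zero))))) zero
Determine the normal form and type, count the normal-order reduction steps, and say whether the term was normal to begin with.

resulting normal form:
  fun (d : Vec Nat (succ (succ (succ zero)))) => succ (succ (succ (succ (succ zero))))
inferred type:
  Vec Nat (succ (succ (succ zero))) -> Nat
normal-order step count: 3
term was already normal: no
first redex: a beta-redex


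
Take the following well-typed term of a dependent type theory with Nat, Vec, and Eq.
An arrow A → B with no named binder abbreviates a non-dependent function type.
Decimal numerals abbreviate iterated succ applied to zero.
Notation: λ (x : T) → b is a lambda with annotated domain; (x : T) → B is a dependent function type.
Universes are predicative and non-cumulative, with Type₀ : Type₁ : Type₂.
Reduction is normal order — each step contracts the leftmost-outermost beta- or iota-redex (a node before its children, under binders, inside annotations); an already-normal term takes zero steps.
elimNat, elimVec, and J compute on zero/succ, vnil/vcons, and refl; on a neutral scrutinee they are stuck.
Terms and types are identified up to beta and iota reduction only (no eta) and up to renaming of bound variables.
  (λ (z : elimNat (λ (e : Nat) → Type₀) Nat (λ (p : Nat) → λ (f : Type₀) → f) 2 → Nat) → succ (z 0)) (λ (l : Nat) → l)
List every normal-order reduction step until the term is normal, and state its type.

normal-order reduction sequence:
  (λ (z : elimNat (λ (e : Nat) → Type₀) Nat (λ (p : Nat) → λ (f : Type₀) → f) 2 → Nat) → succ (z 0)) (λ (l : Nat) → l)
  ~> succ ((λ (z : Nat) → z) 0)
  ~> 1
type:
  Nat


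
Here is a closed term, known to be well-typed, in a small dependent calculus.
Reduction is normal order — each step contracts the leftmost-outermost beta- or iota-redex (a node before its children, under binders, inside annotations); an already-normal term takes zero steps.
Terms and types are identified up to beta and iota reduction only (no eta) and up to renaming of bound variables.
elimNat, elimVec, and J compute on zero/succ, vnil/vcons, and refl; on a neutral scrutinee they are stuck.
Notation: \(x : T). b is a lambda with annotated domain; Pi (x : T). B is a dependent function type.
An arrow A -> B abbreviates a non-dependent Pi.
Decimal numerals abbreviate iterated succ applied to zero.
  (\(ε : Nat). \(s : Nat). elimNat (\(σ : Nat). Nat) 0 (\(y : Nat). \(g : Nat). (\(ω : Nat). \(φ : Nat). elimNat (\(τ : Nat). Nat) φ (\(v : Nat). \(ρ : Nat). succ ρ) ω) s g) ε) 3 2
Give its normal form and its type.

reduced normal form:
  6
type:
  Nat
observation: reduction starts at a beta-redex, and 39 normal-order steps reach the normal form.


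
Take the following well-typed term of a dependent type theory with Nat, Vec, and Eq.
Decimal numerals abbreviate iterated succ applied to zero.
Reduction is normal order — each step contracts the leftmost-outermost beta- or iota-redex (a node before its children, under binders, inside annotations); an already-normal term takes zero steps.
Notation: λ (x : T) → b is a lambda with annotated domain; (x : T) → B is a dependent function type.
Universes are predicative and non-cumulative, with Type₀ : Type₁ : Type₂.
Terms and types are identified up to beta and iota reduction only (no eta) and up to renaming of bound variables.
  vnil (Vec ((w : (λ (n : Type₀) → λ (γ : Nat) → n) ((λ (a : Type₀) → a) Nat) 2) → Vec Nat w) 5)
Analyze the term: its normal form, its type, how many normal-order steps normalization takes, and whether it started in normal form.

normal form:
  vnil (Vec ((w : Nat) → Vec Nat w) 5)
the term's type:
  Vec (Vec ((w : Nat) → Vec Nat w) 5) 0
reduction steps (normal order): 3
started in normal form: no
first contracted redex: a beta-redex


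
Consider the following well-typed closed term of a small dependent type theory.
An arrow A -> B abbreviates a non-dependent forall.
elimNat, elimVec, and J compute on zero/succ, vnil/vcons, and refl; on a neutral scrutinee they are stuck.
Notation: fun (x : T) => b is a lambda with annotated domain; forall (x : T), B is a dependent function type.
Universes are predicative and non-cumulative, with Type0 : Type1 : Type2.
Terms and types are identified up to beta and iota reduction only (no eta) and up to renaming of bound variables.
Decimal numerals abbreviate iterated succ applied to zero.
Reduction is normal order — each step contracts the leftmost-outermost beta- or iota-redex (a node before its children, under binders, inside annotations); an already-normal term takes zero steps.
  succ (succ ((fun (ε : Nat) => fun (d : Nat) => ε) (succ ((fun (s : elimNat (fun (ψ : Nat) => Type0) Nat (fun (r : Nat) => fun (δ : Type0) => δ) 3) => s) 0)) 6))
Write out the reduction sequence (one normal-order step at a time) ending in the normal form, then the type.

normal-order reduction:
  succ (succ ((fun (ε : Nat) => fun (d : Nat) => ε) (succ ((fun (s : elimNat (fun (ψ : Nat) => Type0) Nat (fun (r : Nat) => fun (δ : Type0) => δ) 3) => s) 0)) 6))
  ~> succ (succ ((fun (ε : Nat) => succ ((fun (d : elimNat (fun (s : Nat) => Type0) Nat (fun (ψ : Nat) => fun (r : Type0) => r) 3) => d) 0)) 6))
  ~> succ (succ (succ ((fun (ε : elimNat (fun (d : Nat) => Type0) Nat (fun (s : Nat) => fun (ψ : Type0) => ψ) 3) => ε) 0)))
  ~> 3
inferred type:
  Nat


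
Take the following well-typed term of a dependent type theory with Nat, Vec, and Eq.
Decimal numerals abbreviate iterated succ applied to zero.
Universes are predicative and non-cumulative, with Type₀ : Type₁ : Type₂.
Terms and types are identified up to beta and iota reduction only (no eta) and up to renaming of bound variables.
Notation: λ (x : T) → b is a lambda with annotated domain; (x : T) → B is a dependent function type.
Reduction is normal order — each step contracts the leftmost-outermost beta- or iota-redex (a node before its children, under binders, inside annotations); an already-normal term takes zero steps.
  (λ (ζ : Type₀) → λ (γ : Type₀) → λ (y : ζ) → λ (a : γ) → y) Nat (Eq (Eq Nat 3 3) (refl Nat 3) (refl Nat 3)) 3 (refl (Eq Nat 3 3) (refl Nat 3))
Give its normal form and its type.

normal form:
  3
inferred type:
  Nat


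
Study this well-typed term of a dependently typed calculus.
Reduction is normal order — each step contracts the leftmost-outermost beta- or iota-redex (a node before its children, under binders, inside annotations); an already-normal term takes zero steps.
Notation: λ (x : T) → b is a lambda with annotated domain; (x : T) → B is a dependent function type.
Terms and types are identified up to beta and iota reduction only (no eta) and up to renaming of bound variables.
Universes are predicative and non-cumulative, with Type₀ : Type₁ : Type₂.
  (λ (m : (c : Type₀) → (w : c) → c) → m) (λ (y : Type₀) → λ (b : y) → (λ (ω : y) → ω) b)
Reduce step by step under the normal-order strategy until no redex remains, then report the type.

normal-order reduction:
  (λ (m : (c : Type₀) → (w : c) → c) → m) (λ (y : Type₀) → λ (b : y) → (λ (ω : y) → ω) b)
  ~> λ (m : Type₀) → λ (c : m) → (λ (w : m) → w) c
  ~> λ (m : Type₀) → λ (c : m) → c
type:
  (m : Type₀) → (c : m) → m


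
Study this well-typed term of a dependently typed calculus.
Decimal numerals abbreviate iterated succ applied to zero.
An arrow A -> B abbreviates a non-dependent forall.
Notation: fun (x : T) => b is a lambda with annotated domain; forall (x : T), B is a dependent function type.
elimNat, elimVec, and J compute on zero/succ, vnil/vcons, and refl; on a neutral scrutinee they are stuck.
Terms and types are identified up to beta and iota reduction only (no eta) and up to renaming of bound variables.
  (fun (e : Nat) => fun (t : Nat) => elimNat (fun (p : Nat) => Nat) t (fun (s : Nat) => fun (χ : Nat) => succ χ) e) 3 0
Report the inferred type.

type:
  Nat


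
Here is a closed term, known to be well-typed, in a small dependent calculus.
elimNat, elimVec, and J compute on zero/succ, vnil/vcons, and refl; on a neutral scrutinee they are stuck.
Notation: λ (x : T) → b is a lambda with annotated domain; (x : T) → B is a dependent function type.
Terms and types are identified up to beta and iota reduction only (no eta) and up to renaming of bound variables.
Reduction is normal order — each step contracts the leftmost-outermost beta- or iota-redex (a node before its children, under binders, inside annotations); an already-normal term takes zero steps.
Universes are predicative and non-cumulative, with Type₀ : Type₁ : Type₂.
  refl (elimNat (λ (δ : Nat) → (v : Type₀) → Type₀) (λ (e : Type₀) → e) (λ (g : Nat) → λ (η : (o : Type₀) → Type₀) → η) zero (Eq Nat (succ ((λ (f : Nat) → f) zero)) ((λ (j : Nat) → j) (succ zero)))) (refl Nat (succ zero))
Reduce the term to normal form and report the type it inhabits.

reduced normal form:
  refl (Eq Nat (succ zero) (succ zero)) (refl Nat (succ zero))
inferred type:
  Eq (Eq Nat (succ zero) (succ zero)) (refl Nat (succ zero)) (refl Nat (succ zero))
observation: the leftmost-outermost redex is an elimNat iota-redex, and normalization takes 4 steps.
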